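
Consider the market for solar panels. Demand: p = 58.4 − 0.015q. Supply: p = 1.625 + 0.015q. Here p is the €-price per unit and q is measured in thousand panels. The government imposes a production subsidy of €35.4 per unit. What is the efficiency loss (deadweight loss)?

Competitive equilibrium: 58.4 − 0.015q = 1.625 + 0.015q → q* = 1892.5, p* = 30.0125.
The subsidy lowers effective supply by 35.4: p = 0.015q − 33.775.
New quantity: 58.4 − 0.015q = 0.015q − 33.775 → q' = 3072.5.
Overproduction Δq = 3072.5 − 1892.5 = 1180; wedge = subsidy = 35.4.
The triangle = ½ × 1180 × 35.4 = €20886 thousand.

€20886 thousand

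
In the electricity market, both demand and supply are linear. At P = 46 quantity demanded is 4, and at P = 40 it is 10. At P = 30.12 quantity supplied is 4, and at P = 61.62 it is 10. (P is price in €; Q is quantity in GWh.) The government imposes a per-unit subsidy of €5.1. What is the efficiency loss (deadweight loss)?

Demand slope = (40 − 46)/(10 − 4) = −1, so P = 50 − Q.
Supply slope = (61.62 − 30.12)/(10 − 4) = 5.25, so P = 9.12 + 5.25Q.
Competitive equilibrium: 50 − Q = 9.12 + 5.25Q → Q* = 6.5408, P* = 43.4592.
The subsidy lowers effective supply by 5.1: P = 4.02 + 5.25Q.
New quantity: 50 − Q = 4.02 + 5.25Q → Q' = 7.3568.
Overproduction ΔQ = 7.3568 − 6.5408 = 0.816; wedge = subsidy = 5.1.
The triangle = ½ × 0.816 × 5.1 = €2.08.

€2.08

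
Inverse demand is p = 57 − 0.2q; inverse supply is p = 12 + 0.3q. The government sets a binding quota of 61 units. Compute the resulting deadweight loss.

210.25

Competitive equilibrium: 57 − 0.2q = 12 + 0.3q → q* = 90, p* = 39.
At q = 61: demand price = 57 − 0.2·61 = 44.8; supply price = 12 + 0.3·61 = 30.3.
Δq = 90 − 61 = 29; wedge = 44.8 − 30.3 = 14.5.
Deadweight loss = ½ × 29 × 14.5 = 210.25.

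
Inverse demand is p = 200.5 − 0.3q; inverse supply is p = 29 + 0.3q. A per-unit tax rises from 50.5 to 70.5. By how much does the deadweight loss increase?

Competitive equilibrium: 200.5 − 0.3q = 29 + 0.3q → q* = 285.8333, p* = 114.75.
For a per-unit tax t: Δq = t/0.6, so DWL = ½·t·(t/0.6) = t²/1.2.
At t = 50.5: DWL = 2125.208. At t = 70.5: DWL = 4141.875.
Increase = 4141.875 − 2125.208 = 2016.67.

2016.67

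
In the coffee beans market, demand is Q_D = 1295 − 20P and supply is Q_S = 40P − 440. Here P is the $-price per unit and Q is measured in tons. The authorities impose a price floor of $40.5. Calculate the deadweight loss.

$2012.60

In inverse form: demand P = 64.75 − 0.05Q, supply P = 11 + 0.025Q.
Competitive equilibrium: 64.75 − 0.05Q = 11 + 0.025Q → Q* = 716.6667, P* = 28.9167.
At the floor P = 40.5, quantity demanded = (64.75 − 40.5)/0.05 = 485.
Sellers' marginal cost at Q' = 485: 11 + 0.025·485 = 23.125.
ΔQ = 716.6667 − 485 = 231.6667; wedge = 40.5 − 23.125 = 17.375.
Welfare loss = ½ × 231.6667 × 17.375 = $2012.60.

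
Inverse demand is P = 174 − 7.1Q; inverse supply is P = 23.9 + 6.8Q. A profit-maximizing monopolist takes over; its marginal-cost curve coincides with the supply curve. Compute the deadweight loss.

92.64

Competitive equilibrium: 174 − 7.1Q = 23.9 + 6.8Q → Q* = 10.7986, P* = 97.3302.
Marginal revenue: MR = 174 − 14.2Q. Set MR = MC: 174 − 14.2Q = 23.9 + 6.8Q → Q_m = 7.1476.
Price P_m = 174 − 7.1·7.1476 = 123.252; MC(Q_m) = 23.9 + 6.8·7.1476 = 72.5037.
Competitive Q* = 10.7986, so ΔQ = 3.651; wedge = 123.252 − 72.5037 = 50.7483.
Deadweight loss = ½ × 3.651 × 50.7483 = 92.64.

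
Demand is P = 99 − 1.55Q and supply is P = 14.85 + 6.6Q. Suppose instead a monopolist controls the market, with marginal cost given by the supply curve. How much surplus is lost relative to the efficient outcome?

Competitive equilibrium: 99 − 1.55Q = 14.85 + 6.6Q → Q* = 10.3252, P* = 82.996.
Marginal revenue: MR = 99 − 3.1Q. Set MR = MC: 99 − 3.1Q = 14.85 + 6.6Q → Q_m = 8.6753.
Price P_m = 99 − 1.55·8.6753 = 85.5533; MC(Q_m) = 14.85 + 6.6·8.6753 = 72.107.
Competitive Q* = 10.3252, so ΔQ = 1.6499; wedge = 85.5533 − 72.107 = 13.4463.
DWL = ½ × 1.6499 × 13.4463 = 11.09.

11.09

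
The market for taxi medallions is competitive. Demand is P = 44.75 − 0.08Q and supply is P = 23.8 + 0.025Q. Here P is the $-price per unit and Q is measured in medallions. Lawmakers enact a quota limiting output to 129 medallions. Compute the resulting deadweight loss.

Competitive equilibrium: 44.75 − 0.08Q = 23.8 + 0.025Q → Q* = 199.5238, P* = 28.7881.
At Q = 129: demand price = 44.75 − 0.08·129 = 34.43; supply price = 23.8 + 0.025·129 = 27.025.
ΔQ = 199.5238 − 129 = 70.5238; wedge = 34.43 − 27.025 = 7.405.
The triangle = ½ × 70.5238 × 7.405 = $261.11.

$261.11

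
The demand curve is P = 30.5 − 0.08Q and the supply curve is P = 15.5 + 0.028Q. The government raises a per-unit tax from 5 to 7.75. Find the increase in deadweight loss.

162.33

Competitive equilibrium: 30.5 − 0.08Q = 15.5 + 0.028Q → Q* = 138.8889, P* = 19.3889.
For a per-unit tax t: ΔQ = t/0.108, so DWL = ½·t·(t/0.108) = t²/0.216.
At t = 5: DWL = 115.741. At t = 7.75: DWL = 278.067.
Increase = 278.067 − 115.741 = 162.33.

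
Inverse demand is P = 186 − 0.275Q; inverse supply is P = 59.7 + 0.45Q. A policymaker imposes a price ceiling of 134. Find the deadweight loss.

Competitive equilibrium: 186 − 0.275Q = 59.7 + 0.45Q → Q* = 174.2069, P* = 138.0931.
At the ceiling P = 134, quantity supplied = (134 − 59.7)/0.45 = 165.1111.
Willingness to pay at Q' = 165.1111: 186 − 0.275·165.1111 = 140.5944.
ΔQ = 174.2069 − 165.1111 = 9.0958; wedge = 140.5944 − 134 = 6.5944.
DWL = ½ × 9.0958 × 6.5944 = 29.99.

29.99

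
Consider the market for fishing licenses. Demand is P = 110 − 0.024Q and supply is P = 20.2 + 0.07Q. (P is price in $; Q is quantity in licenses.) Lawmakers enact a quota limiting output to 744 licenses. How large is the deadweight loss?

Competitive equilibrium: 110 − 0.024Q = 20.2 + 0.07Q → Q* = 955.3191, P* = 87.0723.
At Q = 744: demand price = 110 − 0.024·744 = 92.144; supply price = 20.2 + 0.07·744 = 72.28.
ΔQ = 955.3191 − 744 = 211.3191; wedge = 92.144 − 72.28 = 19.864.
DWL = ½ × 211.3191 × 19.864 = $2098.82.

$2098.82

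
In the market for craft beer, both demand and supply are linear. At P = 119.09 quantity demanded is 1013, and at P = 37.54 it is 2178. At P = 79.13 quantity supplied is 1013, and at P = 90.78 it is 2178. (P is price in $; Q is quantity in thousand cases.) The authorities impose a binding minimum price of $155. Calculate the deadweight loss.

$41006.25 thousand

Demand slope = (37.54 − 119.09)/(2178 − 1013) = −0.07, so P = 190 − 0.07Q.
Supply slope = (90.78 − 79.13)/(2178 − 1013) = 0.01, so P = 69 + 0.01Q.
Competitive equilibrium: 190 − 0.07Q = 69 + 0.01Q → Q* = 1512.5, P* = 84.125.
At the floor P = 155, quantity demanded = (190 − 155)/0.07 = 500.
Sellers' marginal cost at Q' = 500: 69 + 0.01·500 = 74.
ΔQ = 1512.5 − 500 = 1012.5; wedge = 155 − 74 = 81.
DWL = ½ × 1012.5 × 81 = $41006.25 thousand.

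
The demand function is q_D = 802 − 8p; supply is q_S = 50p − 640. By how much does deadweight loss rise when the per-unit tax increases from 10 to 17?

In inverse form: demand p = 100.25 − 0.125q, supply p = 12.8 + 0.02q.
Competitive equilibrium: 100.25 − 0.125q = 12.8 + 0.02q → q* = 603.1034, p* = 24.8621.
For a per-unit tax t: Δq = t/0.145, so DWL = ½·t·(t/0.145) = t²/0.29.
At t = 10: DWL = 344.828. At t = 17: DWL = 996.552.
Increase = 996.552 − 344.828 = 651.72.

651.72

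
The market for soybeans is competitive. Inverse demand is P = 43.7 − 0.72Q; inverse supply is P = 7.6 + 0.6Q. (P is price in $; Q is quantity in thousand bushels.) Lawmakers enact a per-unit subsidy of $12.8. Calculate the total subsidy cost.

$474.18 thousand

Competitive equilibrium: 43.7 − 0.72Q = 7.6 + 0.6Q → Q* = 27.3485, P* = 24.0091.
The subsidy lowers effective supply by 12.8: P = 0.6Q − 5.2.
New quantity: 43.7 − 0.72Q = 0.6Q − 5.2 → Q' = 37.0455.
Total subsidy cost = 12.8 × 37.0455 = $474.18 thousand.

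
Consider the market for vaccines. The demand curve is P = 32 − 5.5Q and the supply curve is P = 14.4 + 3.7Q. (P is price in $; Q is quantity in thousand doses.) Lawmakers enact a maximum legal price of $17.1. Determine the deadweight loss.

$6.44 thousand

Competitive equilibrium: 32 − 5.5Q = 14.4 + 3.7Q → Q* = 1.913, P* = 21.4783.
At the ceiling P = 17.1, quantity supplied = (17.1 − 14.4)/3.7 = 0.7297.
Willingness to pay at Q' = 0.7297: 32 − 5.5·0.7297 = 27.9867.
ΔQ = 1.913 − 0.7297 = 1.1833; wedge = 27.9867 − 17.1 = 10.8867.
Welfare loss = ½ × 1.1833 × 10.8867 = $6.44 thousand.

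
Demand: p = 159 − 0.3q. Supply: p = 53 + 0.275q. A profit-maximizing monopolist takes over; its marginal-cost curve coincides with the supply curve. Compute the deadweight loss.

1148.52

Competitive equilibrium: 159 − 0.3q = 53 + 0.275q → q* = 184.3478, p* = 103.6957.
Marginal revenue: MR = 159 − 0.6q. Set MR = MC: 159 − 0.6q = 53 + 0.275q → q_m = 121.1429.
Price p_m = 159 − 0.3·121.1429 = 122.6571; MC(q_m) = 53 + 0.275·121.1429 = 86.3143.
Competitive q* = 184.3478, so Δq = 63.2049; wedge = 122.6571 − 86.3143 = 36.3428.
Welfare loss = ½ × 63.2049 × 36.3428 = 1148.52.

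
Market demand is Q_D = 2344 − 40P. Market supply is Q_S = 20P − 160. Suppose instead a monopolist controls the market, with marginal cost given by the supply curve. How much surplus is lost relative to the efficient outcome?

1066.82

In inverse form: demand P = 58.6 − 0.025Q, supply P = 8 + 0.05Q.
Competitive equilibrium: 58.6 − 0.025Q = 8 + 0.05Q → Q* = 674.6667, P* = 41.7333.
Marginal revenue: MR = 58.6 − 0.05Q. Set MR = MC: 58.6 − 0.05Q = 8 + 0.05Q → Q_m = 506.
Price P_m = 58.6 − 0.025·506 = 45.95; MC(Q_m) = 8 + 0.05·506 = 33.3.
Competitive Q* = 674.6667, so ΔQ = 168.6667; wedge = 45.95 − 33.3 = 12.65.
The triangle = ½ × 168.6667 × 12.65 = 1066.82.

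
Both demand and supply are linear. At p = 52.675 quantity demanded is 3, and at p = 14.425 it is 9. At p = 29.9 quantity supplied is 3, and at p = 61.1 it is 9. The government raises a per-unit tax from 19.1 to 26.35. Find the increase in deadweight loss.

Demand slope = (14.425 − 52.675)/(9 − 3) = −6.375, so p = 71.8 − 6.375q.
Supply slope = (61.1 − 29.9)/(9 − 3) = 5.2, so p = 14.3 + 5.2q.
Competitive equilibrium: 71.8 − 6.375q = 14.3 + 5.2q → q* = 4.9676, p* = 40.1315.
For a per-unit tax t: Δq = t/11.575, so DWL = ½·t·(t/11.575) = t²/23.15.
At t = 19.1: DWL = 15.759. At t = 26.35: DWL = 29.992.
Increase = 29.992 − 15.759 = 14.23.

14.23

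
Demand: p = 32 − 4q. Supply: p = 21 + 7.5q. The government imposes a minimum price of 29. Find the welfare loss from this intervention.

0.25

Competitive equilibrium: 32 − 4q = 21 + 7.5q → q* = 0.9565, p* = 28.1739.
At the floor p = 29, quantity demanded = (32 − 29)/4 = 0.75.
Sellers' marginal cost at q' = 0.75: 21 + 7.5·0.75 = 26.625.
Δq = 0.9565 − 0.75 = 0.2065; wedge = 29 − 26.625 = 2.375.
Deadweight loss = ½ × 0.2065 × 2.375 = 0.25.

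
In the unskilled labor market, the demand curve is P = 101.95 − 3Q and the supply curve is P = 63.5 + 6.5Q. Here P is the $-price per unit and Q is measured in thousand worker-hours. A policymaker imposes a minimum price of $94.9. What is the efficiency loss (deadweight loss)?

$13.69 thousand

Competitive equilibrium: 101.95 − 3Q = 63.5 + 6.5Q → Q* = 4.0474, P* = 89.8079.
At the floor P = 94.9, quantity demanded = (101.95 − 94.9)/3 = 2.35.
Sellers' marginal cost at Q' = 2.35: 63.5 + 6.5·2.35 = 78.775.
ΔQ = 4.0474 − 2.35 = 1.6974; wedge = 94.9 − 78.775 = 16.125.
Deadweight loss = ½ × 1.6974 × 16.125 = $13.69 thousand.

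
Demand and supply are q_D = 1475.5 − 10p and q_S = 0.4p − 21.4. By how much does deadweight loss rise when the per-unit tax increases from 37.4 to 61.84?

466.428

In inverse form: demand p = 147.55 − 0.1q, supply p = 53.5 + 2.5q.
Competitive equilibrium: 147.55 − 0.1q = 53.5 + 2.5q → q* = 36.1731, p* = 143.9327.
For a per-unit tax t: Δq = t/2.6, so DWL = ½·t·(t/2.6) = t²/5.2.
At t = 37.4: DWL = 268.992. At t = 61.84: DWL = 735.42.
Increase = 735.42 − 268.992 = 466.428.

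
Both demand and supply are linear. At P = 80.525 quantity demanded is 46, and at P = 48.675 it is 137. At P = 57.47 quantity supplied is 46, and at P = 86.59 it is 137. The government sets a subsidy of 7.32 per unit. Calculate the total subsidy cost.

Demand slope = (48.675 − 80.525)/(137 − 46) = −0.35, so P = 96.625 − 0.35Q.
Supply slope = (86.59 − 57.47)/(137 − 46) = 0.32, so P = 42.75 + 0.32Q.
Competitive equilibrium: 96.625 − 0.35Q = 42.75 + 0.32Q → Q* = 80.4104, P* = 68.4813.
The subsidy lowers effective supply by 7.32: P = 35.43 + 0.32Q.
New quantity: 96.625 − 0.35Q = 35.43 + 0.32Q → Q' = 91.3358.
Total subsidy cost = 7.32 × 91.3358 = 668.58.

668.58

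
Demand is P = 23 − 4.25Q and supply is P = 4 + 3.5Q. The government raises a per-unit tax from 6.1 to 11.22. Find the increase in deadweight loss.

Competitive equilibrium: 23 − 4.25Q = 4 + 3.5Q → Q* = 2.4516, P* = 12.5806.
For a per-unit tax t: ΔQ = t/7.75, so DWL = ½·t·(t/7.75) = t²/15.5.
At t = 6.1: DWL = 2.401. At t = 11.22: DWL = 8.122.
Increase = 8.122 − 2.401 = 5.72.

5.72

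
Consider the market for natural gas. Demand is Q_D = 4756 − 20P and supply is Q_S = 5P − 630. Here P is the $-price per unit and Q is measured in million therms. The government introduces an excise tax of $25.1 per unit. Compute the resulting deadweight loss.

In inverse form: demand P = 237.8 − 0.05Q, supply P = 126 + 0.2Q.
Competitive equilibrium: 237.8 − 0.05Q = 126 + 0.2Q → Q* = 447.2, P* = 215.44.
With the tax, the buyer price exceeds the seller price by 25.1: (237.8 − 0.05Q) − (126 + 0.2Q) = 25.1 → Q' = 346.8.
ΔQ = 447.2 − 346.8 = 100.4; the wedge equals the tax, 25.1.
DWL = ½ × 100.4 × 25.1 = $1260.02 million.

$1260.02 million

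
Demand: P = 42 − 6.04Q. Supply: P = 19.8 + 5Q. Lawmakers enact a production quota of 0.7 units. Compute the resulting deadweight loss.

Competitive equilibrium: 42 − 6.04Q = 19.8 + 5Q → Q* = 2.0109, P* = 29.8543.
At Q = 0.7: demand price = 42 − 6.04·0.7 = 37.772; supply price = 19.8 + 5·0.7 = 23.3.
ΔQ = 2.0109 − 0.7 = 1.3109; wedge = 37.772 − 23.3 = 14.472.
DWL = ½ × 1.3109 × 14.472 = 9.49.

9.49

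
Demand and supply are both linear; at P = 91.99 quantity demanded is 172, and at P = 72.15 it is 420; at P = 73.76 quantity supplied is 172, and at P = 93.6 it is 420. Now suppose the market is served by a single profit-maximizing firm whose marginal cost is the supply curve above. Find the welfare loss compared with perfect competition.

Demand slope = (72.15 − 91.99)/(420 − 172) = −0.08, so P = 105.75 − 0.08Q.
Supply slope = (93.6 − 73.76)/(420 − 172) = 0.08, so P = 60 + 0.08Q.
Competitive equilibrium: 105.75 − 0.08Q = 60 + 0.08Q → Q* = 285.9375, P* = 82.875.
Marginal revenue: MR = 105.75 − 0.16Q. Set MR = MC: 105.75 − 0.16Q = 60 + 0.08Q → Q_m = 190.625.
Price P_m = 105.75 − 0.08·190.625 = 90.5; MC(Q_m) = 60 + 0.08·190.625 = 75.25.
Competitive Q* = 285.9375, so ΔQ = 95.3125; wedge = 90.5 − 75.25 = 15.25.
DWL = ½ × 95.3125 × 15.25 = 726.76.

726.76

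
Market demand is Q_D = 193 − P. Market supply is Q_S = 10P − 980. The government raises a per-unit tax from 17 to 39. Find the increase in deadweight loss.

560

In inverse form: demand P = 193 − Q, supply P = 98 + 0.1Q.
Competitive equilibrium: 193 − Q = 98 + 0.1Q → Q* = 86.3636, P* = 106.6364.
For a per-unit tax t: ΔQ = t/1.1, so DWL = ½·t·(t/1.1) = t²/2.2.
At t = 17: DWL = 131.364. At t = 39: DWL = 691.364.
Increase = 691.364 − 131.364 = 560.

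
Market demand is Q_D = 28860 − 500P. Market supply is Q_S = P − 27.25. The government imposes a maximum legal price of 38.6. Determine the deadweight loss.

In inverse form: demand P = 57.72 − 0.002Q, supply P = 27.25 + Q.
Competitive equilibrium: 57.72 − 0.002Q = 27.25 + Q → Q* = 30.4092, P* = 57.6592.
At the ceiling P = 38.6, quantity supplied = (38.6 − 27.25)/1 = 11.35.
Willingness to pay at Q' = 11.35: 57.72 − 0.002·11.35 = 57.6973.
ΔQ = 30.4092 − 11.35 = 19.0592; wedge = 57.6973 − 38.6 = 19.0973.
Deadweight loss = ½ × 19.0592 × 19.0973 = 181.99.

181.99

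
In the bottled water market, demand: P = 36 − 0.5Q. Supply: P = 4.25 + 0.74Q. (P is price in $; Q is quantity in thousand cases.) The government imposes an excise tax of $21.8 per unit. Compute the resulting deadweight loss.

$191.63 thousand

Competitive equilibrium: 36 − 0.5Q = 4.25 + 0.74Q → Q* = 25.6048, P* = 23.1976.
With the tax, the buyer price exceeds the seller price by 21.8: (36 − 0.5Q) − (4.25 + 0.74Q) = 21.8 → Q' = 8.0242.
ΔQ = 25.6048 − 8.0242 = 17.5806; the wedge equals the tax, 21.8.
DWL = ½ × 17.5806 × 21.8 = $191.63 thousand.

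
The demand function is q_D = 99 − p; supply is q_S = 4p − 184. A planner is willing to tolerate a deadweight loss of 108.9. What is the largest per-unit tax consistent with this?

16.5

In inverse form: demand p = 99 − q, supply p = 46 + 0.25q.
Competitive equilibrium: 99 − q = 46 + 0.25q → q* = 42.4, p* = 56.6.
A tax t gives Δq = t/1.25 and wedge t, so DWL = t²/2.5.
t²/2.5 = 108.9 → t² = 272.25 → t = 16.5.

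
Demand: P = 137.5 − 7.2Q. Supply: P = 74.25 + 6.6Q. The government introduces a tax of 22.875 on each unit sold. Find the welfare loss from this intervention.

18.96

Competitive equilibrium: 137.5 − 7.2Q = 74.25 + 6.6Q → Q* = 4.5833, P* = 104.5.
With the tax, the buyer price exceeds the seller price by 22.875: (137.5 − 7.2Q) − (74.25 + 6.6Q) = 22.875 → Q' = 2.9257.
ΔQ = 4.5833 − 2.9257 = 1.6576; the wedge equals the tax, 22.875.
Deadweight loss = ½ × 1.6576 × 22.875 = 18.96.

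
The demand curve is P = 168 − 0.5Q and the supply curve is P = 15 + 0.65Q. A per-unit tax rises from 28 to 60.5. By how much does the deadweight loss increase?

1250.54

Competitive equilibrium: 168 − 0.5Q = 15 + 0.65Q → Q* = 133.0435, P* = 101.4783.
For a per-unit tax t: ΔQ = t/1.15, so DWL = ½·t·(t/1.15) = t²/2.3.
At t = 28: DWL = 340.87. At t = 60.5: DWL = 1591.413.
Increase = 1591.413 − 340.87 = 1250.54.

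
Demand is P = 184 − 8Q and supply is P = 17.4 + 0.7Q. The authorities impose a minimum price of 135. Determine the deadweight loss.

737.92

Competitive equilibrium: 184 − 8Q = 17.4 + 0.7Q → Q* = 19.14943, P* = 30.8046.
At the floor P = 135, quantity demanded = (184 − 135)/8 = 6.125.
Sellers' marginal cost at Q' = 6.125: 17.4 + 0.7·6.125 = 21.6875.
ΔQ = 19.14943 − 6.125 = 13.02443; wedge = 135 − 21.6875 = 113.3125.
Deadweight loss = ½ × 13.02443 × 113.3125 = 737.92.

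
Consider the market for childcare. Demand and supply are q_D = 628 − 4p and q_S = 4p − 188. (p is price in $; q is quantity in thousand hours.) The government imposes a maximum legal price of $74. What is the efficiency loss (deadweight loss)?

In inverse form: demand p = 157 − 0.25q, supply p = 47 + 0.25q.
Competitive equilibrium: 157 − 0.25q = 47 + 0.25q → q* = 220, p* = 102.
At the ceiling p = 74, quantity supplied = (74 − 47)/0.25 = 108.
Willingness to pay at q' = 108: 157 − 0.25·108 = 130.
Δq = 220 − 108 = 112; wedge = 130 − 74 = 56.
The triangle = ½ × 112 × 56 = $3136 thousand.

$3136 thousand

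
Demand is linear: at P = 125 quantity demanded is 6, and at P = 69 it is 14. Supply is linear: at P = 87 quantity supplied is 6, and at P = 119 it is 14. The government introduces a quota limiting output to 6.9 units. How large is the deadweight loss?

35.89

Demand slope = (69 − 125)/(14 − 6) = −7, so P = 167 − 7Q.
Supply slope = (119 − 87)/(14 − 6) = 4, so P = 63 + 4Q.
Competitive equilibrium: 167 − 7Q = 63 + 4Q → Q* = 9.4545, P* = 100.8182.
At Q = 6.9: demand price = 167 − 7·6.9 = 118.7; supply price = 63 + 4·6.9 = 90.6.
ΔQ = 9.4545 − 6.9 = 2.5545; wedge = 118.7 − 90.6 = 28.1.
DWL = ½ × 2.5545 × 28.1 = 35.89.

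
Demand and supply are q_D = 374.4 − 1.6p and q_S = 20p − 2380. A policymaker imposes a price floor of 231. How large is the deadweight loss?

9252.07

In inverse form: demand p = 234 − 0.625q, supply p = 119 + 0.05q.
Competitive equilibrium: 234 − 0.625q = 119 + 0.05q → q* = 170.3704, p* = 127.5185.
At the floor p = 231, quantity demanded = (234 − 231)/0.625 = 4.8.
Sellers' marginal cost at q' = 4.8: 119 + 0.05·4.8 = 119.24.
Δq = 170.3704 − 4.8 = 165.5704; wedge = 231 − 119.24 = 111.76.
Welfare loss = ½ × 165.5704 × 111.76 = 9252.07.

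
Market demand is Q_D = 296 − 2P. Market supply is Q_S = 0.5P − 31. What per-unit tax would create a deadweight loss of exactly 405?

45

In inverse form: demand P = 148 − 0.5Q, supply P = 62 + 2Q.
Competitive equilibrium: 148 − 0.5Q = 62 + 2Q → Q* = 34.4, P* = 130.8.
A tax t gives ΔQ = t/2.5 and wedge t, so DWL = t²/5.
t²/5 = 405 → t² = 2025 → t = 45.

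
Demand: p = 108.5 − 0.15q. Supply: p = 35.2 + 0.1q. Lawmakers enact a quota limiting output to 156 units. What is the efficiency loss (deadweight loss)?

2352.98

Competitive equilibrium: 108.5 − 0.15q = 35.2 + 0.1q → q* = 293.2, p* = 64.52.
At q = 156: demand price = 108.5 − 0.15·156 = 85.1; supply price = 35.2 + 0.1·156 = 50.8.
Δq = 293.2 − 156 = 137.2; wedge = 85.1 − 50.8 = 34.3.
Deadweight loss = ½ × 137.2 × 34.3 = 2352.98.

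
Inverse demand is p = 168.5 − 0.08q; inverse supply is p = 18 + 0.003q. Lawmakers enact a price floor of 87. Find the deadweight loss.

26196.25

Competitive equilibrium: 168.5 − 0.08q = 18 + 0.003q → q* = 1813.25301, p* = 23.43976.
At the floor p = 87, quantity demanded = (168.5 − 87)/0.08 = 1018.75.
Sellers' marginal cost at q' = 1018.75: 18 + 0.003·1018.75 = 21.05625.
Δq = 1813.25301 − 1018.75 = 794.50301; wedge = 87 − 21.05625 = 65.94375.
Deadweight loss = ½ × 794.50301 × 65.94375 = 26196.25.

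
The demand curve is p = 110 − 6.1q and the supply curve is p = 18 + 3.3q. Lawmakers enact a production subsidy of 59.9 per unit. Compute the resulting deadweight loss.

190.85

Competitive equilibrium: 110 − 6.1q = 18 + 3.3q → q* = 9.7872, p* = 50.2979.
The subsidy lowers effective supply by 59.9: p = 3.3q − 41.9.
New quantity: 110 − 6.1q = 3.3q − 41.9 → q' = 16.1596.
Overproduction Δq = 16.1596 − 9.7872 = 6.3724; wedge = subsidy = 59.9.
DWL = ½ × 6.3724 × 59.9 = 190.85.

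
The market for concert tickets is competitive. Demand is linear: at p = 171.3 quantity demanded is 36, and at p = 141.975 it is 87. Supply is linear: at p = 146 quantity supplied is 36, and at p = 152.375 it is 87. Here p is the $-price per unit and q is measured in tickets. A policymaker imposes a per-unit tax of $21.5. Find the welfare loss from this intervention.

Demand slope = (141.975 − 171.3)/(87 − 36) = −0.575, so p = 192 − 0.575q.
Supply slope = (152.375 − 146)/(87 − 36) = 0.125, so p = 141.5 + 0.125q.
Competitive equilibrium: 192 − 0.575q = 141.5 + 0.125q → q* = 72.1429, p* = 150.5179.
With the tax, the buyer price exceeds the seller price by 21.5: (192 − 0.575q) − (141.5 + 0.125q) = 21.5 → q' = 41.4286.
Δq = 72.1429 − 41.4286 = 30.7143; the wedge equals the tax, 21.5.
Deadweight loss = ½ × 30.7143 × 21.5 = $330.18.

$330.18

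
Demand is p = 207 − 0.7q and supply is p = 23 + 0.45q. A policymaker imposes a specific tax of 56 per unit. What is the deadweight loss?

Competitive equilibrium: 207 − 0.7q = 23 + 0.45q → q* = 160, p* = 95.
With the tax, the buyer price exceeds the seller price by 56: (207 − 0.7q) − (23 + 0.45q) = 56 → q' = 111.3043.
Δq = 160 − 111.3043 = 48.6957; the wedge equals the tax, 56.
DWL = ½ × 48.6957 × 56 = 1363.48.

1363.48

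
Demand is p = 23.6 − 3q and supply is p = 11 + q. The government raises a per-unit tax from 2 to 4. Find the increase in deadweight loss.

Competitive equilibrium: 23.6 − 3q = 11 + q → q* = 3.15, p* = 14.15.
For a per-unit tax t: Δq = t/4, so DWL = ½·t·(t/4) = t²/8.
At t = 2: DWL = 0.5. At t = 4: DWL = 2.
Increase = 2 − 0.5 = 1.50.

1.50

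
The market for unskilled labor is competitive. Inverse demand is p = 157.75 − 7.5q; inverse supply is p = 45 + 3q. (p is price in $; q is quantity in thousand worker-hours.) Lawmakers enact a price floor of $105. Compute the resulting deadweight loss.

$72.06 thousand

Competitive equilibrium: 157.75 − 7.5q = 45 + 3q → q* = 10.7381, p* = 77.2143.
At the floor p = 105, quantity demanded = (157.75 − 105)/7.5 = 7.0333.
Sellers' marginal cost at q' = 7.0333: 45 + 3·7.0333 = 66.0999.
Δq = 10.7381 − 7.0333 = 3.7048; wedge = 105 − 66.0999 = 38.9001.
Welfare loss = ½ × 3.7048 × 38.9001 = $72.06 thousand.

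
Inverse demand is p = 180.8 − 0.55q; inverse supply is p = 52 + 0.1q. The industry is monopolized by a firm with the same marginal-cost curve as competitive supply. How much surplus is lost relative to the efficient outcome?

Competitive equilibrium: 180.8 − 0.55q = 52 + 0.1q → q* = 198.1538, p* = 71.8154.
Marginal revenue: MR = 180.8 − 1.1q. Set MR = MC: 180.8 − 1.1q = 52 + 0.1q → q_m = 107.3333.
Price p_m = 180.8 − 0.55·107.3333 = 121.7667; MC(q_m) = 52 + 0.1·107.3333 = 62.7333.
Competitive q* = 198.1538, so Δq = 90.8205; wedge = 121.7667 − 62.7333 = 59.0334.
Deadweight loss = ½ × 90.8205 × 59.0334 = 2680.72.

2680.72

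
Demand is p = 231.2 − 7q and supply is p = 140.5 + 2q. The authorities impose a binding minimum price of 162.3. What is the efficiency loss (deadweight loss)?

Competitive equilibrium: 231.2 − 7q = 140.5 + 2q → q* = 10.0778, p* = 160.6556.
At the floor p = 162.3, quantity demanded = (231.2 − 162.3)/7 = 9.8429.
Sellers' marginal cost at q' = 9.8429: 140.5 + 2·9.8429 = 160.1858.
Δq = 10.0778 − 9.8429 = 0.2349; wedge = 162.3 − 160.1858 = 2.1142.
Deadweight loss = ½ × 0.2349 × 2.1142 = 0.25.

0.25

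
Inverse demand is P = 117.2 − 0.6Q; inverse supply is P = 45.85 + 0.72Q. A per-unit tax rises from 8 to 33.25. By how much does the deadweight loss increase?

394.53

Competitive equilibrium: 117.2 − 0.6Q = 45.85 + 0.72Q → Q* = 54.053, P* = 84.7682.
For a per-unit tax t: ΔQ = t/1.32, so DWL = ½·t·(t/1.32) = t²/2.64.
At t = 8: DWL = 24.242. At t = 33.25: DWL = 418.774.
Increase = 418.774 − 24.242 = 394.53.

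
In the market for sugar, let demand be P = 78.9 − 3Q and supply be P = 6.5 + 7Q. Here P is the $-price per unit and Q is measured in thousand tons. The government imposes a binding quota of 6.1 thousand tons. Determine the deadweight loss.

$6.498 thousand

Competitive equilibrium: 78.9 − 3Q = 6.5 + 7Q → Q* = 7.24, P* = 57.18.
At Q = 6.1: demand price = 78.9 − 3·6.1 = 60.6; supply price = 6.5 + 7·6.1 = 49.2.
ΔQ = 7.24 − 6.1 = 1.14; wedge = 60.6 − 49.2 = 11.4.
DWL = ½ × 1.14 × 11.4 = $6.498 thousand.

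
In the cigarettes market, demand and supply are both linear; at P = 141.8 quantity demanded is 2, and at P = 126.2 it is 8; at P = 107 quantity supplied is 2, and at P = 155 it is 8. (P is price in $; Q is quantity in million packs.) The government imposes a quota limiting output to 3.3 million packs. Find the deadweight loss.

$20.84 million

Demand slope = (126.2 − 141.8)/(8 − 2) = −2.6, so P = 147 − 2.6Q.
Supply slope = (155 − 107)/(8 − 2) = 8, so P = 91 + 8Q.
Competitive equilibrium: 147 − 2.6Q = 91 + 8Q → Q* = 5.283, P* = 133.2642.
At Q = 3.3: demand price = 147 − 2.6·3.3 = 138.42; supply price = 91 + 8·3.3 = 117.4.
ΔQ = 5.283 − 3.3 = 1.983; wedge = 138.42 − 117.4 = 21.02.
Deadweight loss = ½ × 1.983 × 21.02 = $20.84 million.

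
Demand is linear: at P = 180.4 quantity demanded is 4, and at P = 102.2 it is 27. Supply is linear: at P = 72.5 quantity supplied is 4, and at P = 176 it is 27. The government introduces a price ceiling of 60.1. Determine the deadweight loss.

1064.18

Demand slope = (102.2 − 180.4)/(27 − 4) = −3.4, so P = 194 − 3.4Q.
Supply slope = (176 − 72.5)/(27 − 4) = 4.5, so P = 54.5 + 4.5Q.
Competitive equilibrium: 194 − 3.4Q = 54.5 + 4.5Q → Q* = 17.6582, P* = 133.962.
At the ceiling P = 60.1, quantity supplied = (60.1 − 54.5)/4.5 = 1.2444.
Willingness to pay at Q' = 1.2444: 194 − 3.4·1.2444 = 189.769.
ΔQ = 17.6582 − 1.2444 = 16.4138; wedge = 189.769 − 60.1 = 129.669.
The triangle = ½ × 16.4138 × 129.669 = 1064.18.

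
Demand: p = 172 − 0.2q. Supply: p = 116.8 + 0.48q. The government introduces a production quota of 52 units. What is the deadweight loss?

Competitive equilibrium: 172 − 0.2q = 116.8 + 0.48q → q* = 81.1765, p* = 155.7647.
At q = 52: demand price = 172 − 0.2·52 = 161.6; supply price = 116.8 + 0.48·52 = 141.76.
Δq = 81.1765 − 52 = 29.1765; wedge = 161.6 − 141.76 = 19.84.
Welfare loss = ½ × 29.1765 × 19.84 = 289.43.

289.43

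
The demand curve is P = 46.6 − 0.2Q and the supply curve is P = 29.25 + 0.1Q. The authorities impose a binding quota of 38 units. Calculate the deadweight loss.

Competitive equilibrium: 46.6 − 0.2Q = 29.25 + 0.1Q → Q* = 57.8333, P* = 35.0333.
At Q = 38: demand price = 46.6 − 0.2·38 = 39; supply price = 29.25 + 0.1·38 = 33.05.
ΔQ = 57.8333 − 38 = 19.8333; wedge = 39 − 33.05 = 5.95.
DWL = ½ × 19.8333 × 5.95 = 59.

59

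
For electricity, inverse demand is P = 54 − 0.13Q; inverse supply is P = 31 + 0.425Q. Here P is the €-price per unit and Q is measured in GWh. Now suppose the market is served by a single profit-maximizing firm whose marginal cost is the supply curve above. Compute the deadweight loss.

Competitive equilibrium: 54 − 0.13Q = 31 + 0.425Q → Q* = 41.4414, P* = 48.6126.
Marginal revenue: MR = 54 − 0.26Q. Set MR = MC: 54 − 0.26Q = 31 + 0.425Q → Q_m = 33.5766.
Price P_m = 54 − 0.13·33.5766 = 49.635; MC(Q_m) = 31 + 0.425·33.5766 = 45.2701.
Competitive Q* = 41.4414, so ΔQ = 7.8648; wedge = 49.635 − 45.2701 = 4.3649.
Deadweight loss = ½ × 7.8648 × 4.3649 = €17.16.

€17.16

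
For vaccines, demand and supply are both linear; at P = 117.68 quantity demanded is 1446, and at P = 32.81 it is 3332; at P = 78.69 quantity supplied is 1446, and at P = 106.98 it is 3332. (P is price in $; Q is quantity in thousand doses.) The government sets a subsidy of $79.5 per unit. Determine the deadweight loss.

$52668.75 thousand

Demand slope = (32.81 − 117.68)/(3332 − 1446) = −0.045, so P = 182.75 − 0.045Q.
Supply slope = (106.98 − 78.69)/(3332 − 1446) = 0.015, so P = 57 + 0.015Q.
Competitive equilibrium: 182.75 − 0.045Q = 57 + 0.015Q → Q* = 2095.8333, P* = 88.4375.
The subsidy lowers effective supply by 79.5: P = 0.015Q − 22.5.
New quantity: 182.75 − 0.045Q = 0.015Q − 22.5 → Q' = 3420.8333.
Overproduction ΔQ = 3420.8333 − 2095.8333 = 1325; wedge = subsidy = 79.5.
Welfare loss = ½ × 1325 × 79.5 = $52668.75 thousand.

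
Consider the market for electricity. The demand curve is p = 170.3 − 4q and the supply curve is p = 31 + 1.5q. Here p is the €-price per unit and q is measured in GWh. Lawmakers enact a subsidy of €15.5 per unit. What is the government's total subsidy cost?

Competitive equilibrium: 170.3 − 4q = 31 + 1.5q → q* = 25.32727, p* = 68.99091.
The subsidy lowers effective supply by 15.5: p = 15.5 + 1.5q.
New quantity: 170.3 − 4q = 15.5 + 1.5q → q' = 28.14545.
Total subsidy cost = 15.5 × 28.14545 = €436.25.

€436.25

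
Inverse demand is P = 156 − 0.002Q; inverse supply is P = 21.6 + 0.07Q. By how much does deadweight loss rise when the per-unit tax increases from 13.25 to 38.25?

8940.97

Competitive equilibrium: 156 − 0.002Q = 21.6 + 0.07Q → Q* = 1866.6667, P* = 152.2667.
For a per-unit tax t: ΔQ = t/0.072, so DWL = ½·t·(t/0.072) = t²/0.144.
At t = 13.25: DWL = 1219.184. At t = 38.25: DWL = 10160.156.
Increase = 10160.156 − 1219.184 = 8940.97.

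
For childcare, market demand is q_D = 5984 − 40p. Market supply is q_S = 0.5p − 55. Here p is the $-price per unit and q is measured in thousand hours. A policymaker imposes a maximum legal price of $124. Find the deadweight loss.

In inverse form: demand p = 149.6 − 0.025q, supply p = 110 + 2q.
Competitive equilibrium: 149.6 − 0.025q = 110 + 2q → q* = 19.5556, p* = 149.1111.
At the ceiling p = 124, quantity supplied = (124 − 110)/2 = 7.
Willingness to pay at q' = 7: 149.6 − 0.025·7 = 149.425.
Δq = 19.5556 − 7 = 12.5556; wedge = 149.425 − 124 = 25.425.
The triangle = ½ × 12.5556 × 25.425 = $159.61 thousand.

$159.61 thousand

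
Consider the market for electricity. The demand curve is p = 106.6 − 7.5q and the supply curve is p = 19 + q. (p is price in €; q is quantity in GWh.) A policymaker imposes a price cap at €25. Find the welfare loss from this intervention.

Competitive equilibrium: 106.6 − 7.5q = 19 + q → q* = 10.3059, p* = 29.3059.
At the ceiling p = 25, quantity supplied = (25 − 19)/1 = 6.
Willingness to pay at q' = 6: 106.6 − 7.5·6 = 61.6.
Δq = 10.3059 − 6 = 4.3059; wedge = 61.6 − 25 = 36.6.
The triangle = ½ × 4.3059 × 36.6 = €78.80.

€78.80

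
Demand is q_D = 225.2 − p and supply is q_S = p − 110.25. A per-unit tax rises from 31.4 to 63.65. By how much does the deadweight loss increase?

In inverse form: demand p = 225.2 − q, supply p = 110.25 + q.
Competitive equilibrium: 225.2 − q = 110.25 + q → q* = 57.475, p* = 167.725.
For a per-unit tax t: Δq = t/2, so DWL = ½·t·(t/2) = t²/4.
At t = 31.4: DWL = 246.49. At t = 63.65: DWL = 1012.831.
Increase = 1012.831 − 246.49 = 766.34.

766.34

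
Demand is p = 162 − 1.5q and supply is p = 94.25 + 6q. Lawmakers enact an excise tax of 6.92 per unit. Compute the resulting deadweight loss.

3.19

Competitive equilibrium: 162 − 1.5q = 94.25 + 6q → q* = 9.0333, p* = 148.45.
With the tax, the buyer price exceeds the seller price by 6.92: (162 − 1.5q) − (94.25 + 6q) = 6.92 → q' = 8.1107.
Δq = 9.0333 − 8.1107 = 0.9226; the wedge equals the tax, 6.92.
DWL = ½ × 0.9226 × 6.92 = 3.19.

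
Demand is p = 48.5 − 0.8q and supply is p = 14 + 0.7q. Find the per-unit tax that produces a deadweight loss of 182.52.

23.4

Competitive equilibrium: 48.5 − 0.8q = 14 + 0.7q → q* = 23, p* = 30.1.
A tax t gives Δq = t/1.5 and wedge t, so DWL = t²/3.
t²/3 = 182.52 → t² = 547.56 → t = 23.4.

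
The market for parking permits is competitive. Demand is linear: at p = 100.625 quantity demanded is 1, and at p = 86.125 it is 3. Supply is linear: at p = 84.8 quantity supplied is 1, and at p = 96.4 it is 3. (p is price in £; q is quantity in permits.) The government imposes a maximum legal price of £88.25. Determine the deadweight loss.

Demand slope = (86.125 − 100.625)/(3 − 1) = −7.25, so p = 107.875 − 7.25q.
Supply slope = (96.4 − 84.8)/(3 − 1) = 5.8, so p = 79 + 5.8q.
Competitive equilibrium: 107.875 − 7.25q = 79 + 5.8q → q* = 2.2126, p* = 91.8333.
At the ceiling p = 88.25, quantity supplied = (88.25 − 79)/5.8 = 1.5948.
Willingness to pay at q' = 1.5948: 107.875 − 7.25·1.5948 = 96.3127.
Δq = 2.2126 − 1.5948 = 0.6178; wedge = 96.3127 − 88.25 = 8.0627.
DWL = ½ × 0.6178 × 8.0627 = £2.49.

£2.49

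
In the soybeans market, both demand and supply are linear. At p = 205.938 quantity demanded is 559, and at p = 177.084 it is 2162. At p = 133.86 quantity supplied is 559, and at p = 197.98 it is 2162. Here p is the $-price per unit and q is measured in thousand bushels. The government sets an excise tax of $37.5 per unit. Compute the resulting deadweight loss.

$12122.84 thousand

Demand slope = (177.084 − 205.938)/(2162 − 559) = −0.018, so p = 216 − 0.018q.
Supply slope = (197.98 − 133.86)/(2162 − 559) = 0.04, so p = 111.5 + 0.04q.
Competitive equilibrium: 216 − 0.018q = 111.5 + 0.04q → q* = 1801.7241, p* = 183.569.
With the tax, the buyer price exceeds the seller price by 37.5: (216 − 0.018q) − (111.5 + 0.04q) = 37.5 → q' = 1155.1724.
Δq = 1801.7241 − 1155.1724 = 646.5517; the wedge equals the tax, 37.5.
DWL = ½ × 646.5517 × 37.5 = $12122.84 thousand.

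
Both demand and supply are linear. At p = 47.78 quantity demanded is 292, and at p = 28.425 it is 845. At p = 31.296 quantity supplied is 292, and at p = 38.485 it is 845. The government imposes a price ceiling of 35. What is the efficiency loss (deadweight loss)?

82.12

Demand slope = (28.425 − 47.78)/(845 − 292) = −0.035, so p = 58 − 0.035q.
Supply slope = (38.485 − 31.296)/(845 − 292) = 0.013, so p = 27.5 + 0.013q.
Competitive equilibrium: 58 − 0.035q = 27.5 + 0.013q → q* = 635.4167, p* = 35.7604.
At the ceiling p = 35, quantity supplied = (35 − 27.5)/0.013 = 576.9231.
Willingness to pay at q' = 576.9231: 58 − 0.035·576.9231 = 37.8077.
Δq = 635.4167 − 576.9231 = 58.4936; wedge = 37.8077 − 35 = 2.8077.
DWL = ½ × 58.4936 × 2.8077 = 82.12.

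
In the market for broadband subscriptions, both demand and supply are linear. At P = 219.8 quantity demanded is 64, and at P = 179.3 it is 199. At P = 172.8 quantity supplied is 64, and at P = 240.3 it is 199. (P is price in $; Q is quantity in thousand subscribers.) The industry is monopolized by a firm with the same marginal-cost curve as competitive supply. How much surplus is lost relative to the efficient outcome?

Demand slope = (179.3 − 219.8)/(199 − 64) = −0.3, so P = 239 − 0.3Q.
Supply slope = (240.3 − 172.8)/(199 − 64) = 0.5, so P = 140.8 + 0.5Q.
Competitive equilibrium: 239 − 0.3Q = 140.8 + 0.5Q → Q* = 122.75, P* = 202.175.
Marginal revenue: MR = 239 − 0.6Q. Set MR = MC: 239 − 0.6Q = 140.8 + 0.5Q → Q_m = 89.2727.
Price P_m = 239 − 0.3·89.2727 = 212.2182; MC(Q_m) = 140.8 + 0.5·89.2727 = 185.4364.
Competitive Q* = 122.75, so ΔQ = 33.4773; wedge = 212.2182 − 185.4364 = 26.7818.
DWL = ½ × 33.4773 × 26.7818 = $448.29 thousand.

$448.29 thousand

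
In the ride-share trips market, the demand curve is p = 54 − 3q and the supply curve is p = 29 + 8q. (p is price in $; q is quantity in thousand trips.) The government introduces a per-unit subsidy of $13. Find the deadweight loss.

Competitive equilibrium: 54 − 3q = 29 + 8q → q* = 2.2727, p* = 47.1818.
The subsidy lowers effective supply by 13: p = 16 + 8q.
New quantity: 54 − 3q = 16 + 8q → q' = 3.4545.
Overproduction Δq = 3.4545 − 2.2727 = 1.1818; wedge = subsidy = 13.
Welfare loss = ½ × 1.1818 × 13 = $7.68 thousand.

$7.68 thousand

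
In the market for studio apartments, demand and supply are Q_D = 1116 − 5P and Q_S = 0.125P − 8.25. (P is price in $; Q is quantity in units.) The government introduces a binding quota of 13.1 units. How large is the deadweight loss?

In inverse form: demand P = 223.2 − 0.2Q, supply P = 66 + 8Q.
Competitive equilibrium: 223.2 − 0.2Q = 66 + 8Q → Q* = 19.1707, P* = 219.3659.
At Q = 13.1: demand price = 223.2 − 0.2·13.1 = 220.58; supply price = 66 + 8·13.1 = 170.8.
ΔQ = 19.1707 − 13.1 = 6.0707; wedge = 220.58 − 170.8 = 49.78.
The triangle = ½ × 6.0707 × 49.78 = $151.10.

$151.10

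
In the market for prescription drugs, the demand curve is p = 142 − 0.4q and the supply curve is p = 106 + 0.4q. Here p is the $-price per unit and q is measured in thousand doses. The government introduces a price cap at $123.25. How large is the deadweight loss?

Competitive equilibrium: 142 − 0.4q = 106 + 0.4q → q* = 45, p* = 124.
At the ceiling p = 123.25, quantity supplied = (123.25 − 106)/0.4 = 43.125.
Willingness to pay at q' = 43.125: 142 − 0.4·43.125 = 124.75.
Δq = 45 − 43.125 = 1.875; wedge = 124.75 − 123.25 = 1.5.
Deadweight loss = ½ × 1.875 × 1.5 = $1.41 thousand.

$1.41 thousand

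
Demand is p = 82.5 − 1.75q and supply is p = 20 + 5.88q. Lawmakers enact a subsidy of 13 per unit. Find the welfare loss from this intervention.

11.07

Competitive equilibrium: 82.5 − 1.75q = 20 + 5.88q → q* = 8.19135, p* = 68.16514.
The subsidy lowers effective supply by 13: p = 7 + 5.88q.
New quantity: 82.5 − 1.75q = 7 + 5.88q → q' = 9.89515.
Overproduction Δq = 9.89515 − 8.19135 = 1.7038; wedge = subsidy = 13.
Welfare loss = ½ × 1.7038 × 13 = 11.07.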